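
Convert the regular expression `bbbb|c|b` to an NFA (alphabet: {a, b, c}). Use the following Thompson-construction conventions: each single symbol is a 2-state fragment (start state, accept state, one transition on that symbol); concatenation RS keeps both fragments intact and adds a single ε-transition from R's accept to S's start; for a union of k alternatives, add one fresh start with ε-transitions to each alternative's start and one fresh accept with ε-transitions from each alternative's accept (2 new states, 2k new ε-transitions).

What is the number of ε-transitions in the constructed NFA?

Bottom-up over the parse tree:
Each of the 6 symbol leaves contributes 0 ε-transitions.
  bbbb : 3 ε-transitions
  bbbb|c|b : 9 ε-transitions

9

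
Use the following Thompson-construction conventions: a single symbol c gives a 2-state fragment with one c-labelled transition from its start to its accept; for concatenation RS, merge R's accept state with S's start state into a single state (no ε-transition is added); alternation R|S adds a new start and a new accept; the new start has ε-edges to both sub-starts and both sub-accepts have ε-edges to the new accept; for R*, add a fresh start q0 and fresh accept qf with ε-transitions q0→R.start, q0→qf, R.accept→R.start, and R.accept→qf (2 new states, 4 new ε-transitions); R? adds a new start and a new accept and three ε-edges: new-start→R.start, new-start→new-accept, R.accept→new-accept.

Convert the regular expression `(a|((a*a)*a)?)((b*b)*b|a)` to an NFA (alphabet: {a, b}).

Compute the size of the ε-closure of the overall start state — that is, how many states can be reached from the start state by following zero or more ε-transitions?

Work bottom-up. For each fragment F, track |ε-closure(F.start)| and whether F's accept lies in that closure (i.e. whether F accepts ε). A single-symbol fragment has closure size 1 and does not accept ε.
  a* — C = 1 (new start) + 1 (body) + 1 (new accept) = 3
  a*a — C = 3 + (1−1) = 3 (closure spills across the concat boundary because the left factor accepts ε)
  (a*a)* — the star's fresh start ε-reaches both the body's start and the fresh accept: C = 2 + 3 = 5
  (a*a)*a — the left operand accepts ε, so the closure extends into the next operand (the shared merged state is already counted); C = 5 + (1−1) = 5
  ((a*a)*a)? — new start has ε-edges to the inner start and to the new accept, so C = 2 + 5 = 7
  a|((a*a)*a)? — C = 1 (new start) + (1 + 7) + 1 (new accept, since some branch ε-reaches its own accept) = 10
  b* — C = 1 (new start) + 1 (body) + 1 (new accept) = 3
  b*b — the left operand accepts ε, so the closure extends into the next operand (the shared merged state is already counted); C = 3 + (1−1) = 3
  (b*b)* — new start has ε-edges to the inner start and to the new accept, so C = 2 + 3 = 5
  (b*b)*b — C = 5 + (1−1) = 5 (closure spills across the concat boundary because the left factor accepts ε)
  (b*b)*b|a — new start ε-reaches every alternative's start; none of them accept ε, so the new accept is not reached: C = 1 + 5 + 1 = 7
  (a|((a*a)*a)?)((b*b)*b|a) — C = 10 + (7−1) = 16 (closure spills across the concat boundary because the left factor accepts ε)

16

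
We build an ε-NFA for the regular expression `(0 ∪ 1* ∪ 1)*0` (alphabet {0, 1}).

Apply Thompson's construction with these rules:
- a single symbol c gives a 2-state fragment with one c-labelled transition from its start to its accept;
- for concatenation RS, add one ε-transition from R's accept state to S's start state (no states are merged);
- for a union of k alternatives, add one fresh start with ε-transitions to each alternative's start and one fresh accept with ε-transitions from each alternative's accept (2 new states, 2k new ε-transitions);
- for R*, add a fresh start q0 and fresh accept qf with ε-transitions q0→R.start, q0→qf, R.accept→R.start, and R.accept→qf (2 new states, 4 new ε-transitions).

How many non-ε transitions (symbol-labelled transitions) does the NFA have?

4

Recursing over subexpressions:
Each of the 4 symbol leaves contributes exactly 1 symbol transition.
  1* = 1 symbol transition
  0 ∪ 1* ∪ 1 = 3 symbol transitions
  (0 ∪ 1* ∪ 1)* = 3 symbol transitions
  (0 ∪ 1* ∪ 1)*0 = 4 symbol transitions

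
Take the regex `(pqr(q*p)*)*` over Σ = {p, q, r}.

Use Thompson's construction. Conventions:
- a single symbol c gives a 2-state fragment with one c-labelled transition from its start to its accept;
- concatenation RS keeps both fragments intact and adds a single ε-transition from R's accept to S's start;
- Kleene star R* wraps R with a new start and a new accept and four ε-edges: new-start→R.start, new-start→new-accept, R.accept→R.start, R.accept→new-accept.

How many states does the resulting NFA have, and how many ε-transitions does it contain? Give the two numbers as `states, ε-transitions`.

16, 16

By structural recursion:
Each of the 5 symbol leaves contributes 2 states and 0 ε-transitions.
  q* — 4 states, 4 ε-transitions
  q*p — 6 states, 5 ε-transitions
  (q*p)* — 8 states, 9 ε-transitions
  pqr(q*p)* — 14 states, 12 ε-transitions
  (pqr(q*p)*)* — 16 states, 16 ε-transitions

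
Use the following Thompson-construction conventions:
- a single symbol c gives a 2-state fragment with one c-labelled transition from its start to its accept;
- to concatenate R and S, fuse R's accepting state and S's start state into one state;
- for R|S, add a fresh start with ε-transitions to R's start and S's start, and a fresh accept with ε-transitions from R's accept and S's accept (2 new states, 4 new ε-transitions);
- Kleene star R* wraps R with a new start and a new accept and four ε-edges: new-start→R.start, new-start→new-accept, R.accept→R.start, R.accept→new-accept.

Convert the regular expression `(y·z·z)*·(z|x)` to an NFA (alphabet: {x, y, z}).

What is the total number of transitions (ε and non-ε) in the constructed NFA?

13

Building bottom-up:
Each of the 5 symbol leaves contributes 1 transition (1 symbol, 0 ε).
  y·z·z : 3 transitions (3 symbol, 0 ε)
  (y·z·z)* : 7 transitions (3 symbol, 4 ε)
  z|x : 6 transitions (2 symbol, 4 ε)
  (y·z·z)*·(z|x) : 13 transitions (5 symbol, 8 ε)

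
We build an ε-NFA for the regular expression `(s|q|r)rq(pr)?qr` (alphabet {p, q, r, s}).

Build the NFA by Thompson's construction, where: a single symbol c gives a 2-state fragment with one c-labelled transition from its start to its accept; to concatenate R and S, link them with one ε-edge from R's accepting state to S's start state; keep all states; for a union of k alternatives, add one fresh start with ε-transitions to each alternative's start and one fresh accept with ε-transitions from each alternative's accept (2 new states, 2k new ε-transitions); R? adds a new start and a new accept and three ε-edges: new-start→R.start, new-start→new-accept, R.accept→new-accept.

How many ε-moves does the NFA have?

By structural recursion:
Each of the 9 symbol leaves contributes 0 ε-transitions.
  s|q|r : 6 ε-transitions
  pr : 1 ε-transition
  (pr)? : 4 ε-transitions
  (s|q|r)rq(pr)?qr : 15 ε-transitions

15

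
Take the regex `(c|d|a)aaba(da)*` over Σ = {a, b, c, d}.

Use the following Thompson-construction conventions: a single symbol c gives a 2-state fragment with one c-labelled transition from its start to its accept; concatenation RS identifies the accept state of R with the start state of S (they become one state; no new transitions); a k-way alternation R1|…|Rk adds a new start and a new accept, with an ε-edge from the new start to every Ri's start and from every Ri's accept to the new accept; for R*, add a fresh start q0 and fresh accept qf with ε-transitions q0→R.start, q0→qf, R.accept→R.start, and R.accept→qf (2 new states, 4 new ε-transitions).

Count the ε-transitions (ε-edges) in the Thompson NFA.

Per subexpression:
Each of the 9 symbol leaves contributes 0 ε-transitions.
  c|d|a : 6 ε-transitions
  da : 0 ε-transitions
  (da)* : 4 ε-transitions
  (c|d|a)aaba(da)* : 10 ε-transitions

10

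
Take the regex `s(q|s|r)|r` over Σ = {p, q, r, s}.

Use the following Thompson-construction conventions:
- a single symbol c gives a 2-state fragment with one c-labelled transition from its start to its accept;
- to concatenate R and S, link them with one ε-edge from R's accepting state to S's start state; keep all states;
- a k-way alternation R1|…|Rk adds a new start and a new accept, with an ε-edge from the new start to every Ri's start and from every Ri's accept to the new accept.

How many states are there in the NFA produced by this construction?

Bottom-up over the parse tree:
Each of the 5 symbol leaves contributes a 2-state fragment.
  q|s|r = 8 states
  s(q|s|r) = 10 states
  s(q|s|r)|r = 14 states

14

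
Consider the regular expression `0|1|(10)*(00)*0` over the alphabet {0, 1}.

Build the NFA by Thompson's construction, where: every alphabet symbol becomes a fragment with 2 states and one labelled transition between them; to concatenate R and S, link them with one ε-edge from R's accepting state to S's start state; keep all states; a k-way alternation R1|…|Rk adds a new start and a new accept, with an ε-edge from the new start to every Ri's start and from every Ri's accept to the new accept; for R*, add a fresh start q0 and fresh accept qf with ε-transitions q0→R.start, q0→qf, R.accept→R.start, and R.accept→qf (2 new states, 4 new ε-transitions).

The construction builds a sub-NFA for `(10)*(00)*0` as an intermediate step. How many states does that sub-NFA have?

Fragment for `(10)*(00)*0`:
Each of the 5 symbol leaves contributes a 2-state fragment.
  10 — 4 states
  (10)* — 6 states
  00 — 4 states
  (00)* — 6 states
  (10)*(00)*0 — 14 states

14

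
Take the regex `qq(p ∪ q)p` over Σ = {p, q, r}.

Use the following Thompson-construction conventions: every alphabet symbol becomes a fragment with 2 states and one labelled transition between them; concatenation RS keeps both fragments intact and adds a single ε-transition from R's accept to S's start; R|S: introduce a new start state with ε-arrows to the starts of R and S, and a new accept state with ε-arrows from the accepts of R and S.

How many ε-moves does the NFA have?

7

Building bottom-up:
Each of the 5 symbol leaves contributes 0 ε-transitions.
  p ∪ q — 4 ε-transitions
  qq(p ∪ q)p — 7 ε-transitions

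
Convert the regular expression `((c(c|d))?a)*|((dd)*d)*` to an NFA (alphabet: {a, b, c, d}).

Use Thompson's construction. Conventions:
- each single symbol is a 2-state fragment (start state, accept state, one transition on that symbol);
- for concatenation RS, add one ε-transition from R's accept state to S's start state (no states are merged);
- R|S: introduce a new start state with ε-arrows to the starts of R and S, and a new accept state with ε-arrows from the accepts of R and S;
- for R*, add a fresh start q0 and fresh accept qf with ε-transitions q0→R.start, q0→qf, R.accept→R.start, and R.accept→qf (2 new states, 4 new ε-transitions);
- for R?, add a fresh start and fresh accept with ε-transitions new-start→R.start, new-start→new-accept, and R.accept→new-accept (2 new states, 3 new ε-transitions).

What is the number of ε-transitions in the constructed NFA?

27

Per subexpression:
Each of the 7 symbol leaves contributes 0 ε-transitions.
  c|d — 4 ε-transitions
  c(c|d) — 5 ε-transitions
  (c(c|d))? — 8 ε-transitions
  (c(c|d))?a — 9 ε-transitions
  ((c(c|d))?a)* — 13 ε-transitions
  dd — 1 ε-transition
  (dd)* — 5 ε-transitions
  (dd)*d — 6 ε-transitions
  ((dd)*d)* — 10 ε-transitions
  ((c(c|d))?a)*|((dd)*d)* — 27 ε-transitions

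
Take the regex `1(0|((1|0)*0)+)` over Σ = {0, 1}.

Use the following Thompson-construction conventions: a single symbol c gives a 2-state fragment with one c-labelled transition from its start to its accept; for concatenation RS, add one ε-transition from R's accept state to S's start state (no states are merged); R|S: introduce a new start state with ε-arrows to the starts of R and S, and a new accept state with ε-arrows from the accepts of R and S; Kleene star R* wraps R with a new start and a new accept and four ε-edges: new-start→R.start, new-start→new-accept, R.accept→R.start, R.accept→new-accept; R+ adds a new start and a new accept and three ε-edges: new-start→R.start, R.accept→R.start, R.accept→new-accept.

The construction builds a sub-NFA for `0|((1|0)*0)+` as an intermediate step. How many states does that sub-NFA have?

16

Fragment for `0|((1|0)*0)+`:
Each of the 4 symbol leaves contributes a 2-state fragment.
  1|0 = 6 states
  (1|0)* = 8 states
  (1|0)*0 = 10 states
  ((1|0)*0)+ = 12 states
  0|((1|0)*0)+ = 16 states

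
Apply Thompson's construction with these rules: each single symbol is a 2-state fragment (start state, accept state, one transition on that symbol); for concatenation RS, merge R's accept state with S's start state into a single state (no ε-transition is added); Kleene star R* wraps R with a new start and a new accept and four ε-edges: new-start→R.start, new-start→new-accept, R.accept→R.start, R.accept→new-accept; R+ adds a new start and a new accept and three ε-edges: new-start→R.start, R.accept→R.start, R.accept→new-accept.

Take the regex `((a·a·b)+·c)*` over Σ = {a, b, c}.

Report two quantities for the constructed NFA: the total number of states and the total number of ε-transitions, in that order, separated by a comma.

9, 7

By structural recursion:
Each of the 4 symbol leaves contributes 2 states and 0 ε-transitions.
  a·a·b — 4 states, 0 ε-transitions
  (a·a·b)+ — 6 states, 3 ε-transitions
  (a·a·b)+·c — 7 states, 3 ε-transitions
  ((a·a·b)+·c)* — 9 states, 7 ε-transitions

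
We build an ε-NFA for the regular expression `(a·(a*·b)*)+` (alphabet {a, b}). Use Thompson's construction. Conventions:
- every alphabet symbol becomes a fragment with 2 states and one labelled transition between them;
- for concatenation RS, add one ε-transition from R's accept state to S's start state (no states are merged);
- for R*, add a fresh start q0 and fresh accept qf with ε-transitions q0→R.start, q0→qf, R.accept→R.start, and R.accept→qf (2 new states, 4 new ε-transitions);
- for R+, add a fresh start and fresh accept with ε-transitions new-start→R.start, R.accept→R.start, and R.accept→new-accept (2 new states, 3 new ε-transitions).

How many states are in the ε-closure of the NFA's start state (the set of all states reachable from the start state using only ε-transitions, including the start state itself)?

2

Work bottom-up. For each fragment F, track |ε-closure(F.start)| and whether F's accept lies in that closure (i.e. whether F accepts ε). A single-symbol fragment has closure size 1 and does not accept ε.
  a* : new start has ε-edges to the inner start and to the new accept, so |ε-closure| = 2 + 1 = 3
  a*·b : |ε-closure| = 3 + 1 = 4 (closure spills across the concat boundary because the left factor accepts ε)
  (a*·b)* : the star's fresh start ε-reaches both the body's start and the fresh accept: |ε-closure| = 2 + 4 = 6
  a·(a*·b)* : |ε-closure| equals the left operand's closure size = 1 (its accept is not ε-reachable, so the closure stops there)
  (a·(a*·b)*)+ : new start ε-reaches only the body's start; the new accept needs a symbol first: |ε-closure| = 1 + 1 = 2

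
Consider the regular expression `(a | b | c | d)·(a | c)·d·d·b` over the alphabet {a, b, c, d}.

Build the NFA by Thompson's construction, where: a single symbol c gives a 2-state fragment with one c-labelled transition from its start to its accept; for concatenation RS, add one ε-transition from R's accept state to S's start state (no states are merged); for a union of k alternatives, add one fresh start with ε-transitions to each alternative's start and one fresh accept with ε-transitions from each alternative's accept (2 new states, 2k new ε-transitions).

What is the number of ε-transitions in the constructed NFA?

16

Per subexpression:
Each of the 9 symbol leaves contributes 0 ε-transitions.
  a | b | c | d = 8 ε-transitions
  a | c = 4 ε-transitions
  (a | b | c | d)·(a | c)·d·d·b = 16 ε-transitions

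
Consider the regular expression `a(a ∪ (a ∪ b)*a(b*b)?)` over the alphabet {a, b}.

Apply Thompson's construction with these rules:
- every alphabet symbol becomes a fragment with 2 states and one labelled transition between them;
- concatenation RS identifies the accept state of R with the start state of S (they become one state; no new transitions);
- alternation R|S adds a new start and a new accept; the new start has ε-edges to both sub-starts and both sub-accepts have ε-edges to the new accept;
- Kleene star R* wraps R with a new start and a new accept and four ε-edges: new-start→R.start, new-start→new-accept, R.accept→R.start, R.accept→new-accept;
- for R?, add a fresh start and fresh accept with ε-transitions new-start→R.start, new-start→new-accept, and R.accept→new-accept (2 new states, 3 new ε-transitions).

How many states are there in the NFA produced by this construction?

20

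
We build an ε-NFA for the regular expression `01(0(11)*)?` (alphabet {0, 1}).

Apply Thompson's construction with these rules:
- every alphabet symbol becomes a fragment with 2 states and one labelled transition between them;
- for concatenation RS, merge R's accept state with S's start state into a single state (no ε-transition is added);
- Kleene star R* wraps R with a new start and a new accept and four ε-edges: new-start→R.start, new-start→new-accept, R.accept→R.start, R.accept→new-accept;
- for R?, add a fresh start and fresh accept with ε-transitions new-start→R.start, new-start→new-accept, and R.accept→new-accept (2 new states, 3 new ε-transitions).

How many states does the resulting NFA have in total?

Per subexpression:
Each of the 5 symbol leaves contributes a 2-state fragment.
  11 = 3 states
  (11)* = 5 states
  0(11)* = 6 states
  (0(11)*)? = 8 states
  01(0(11)*)? = 10 states

10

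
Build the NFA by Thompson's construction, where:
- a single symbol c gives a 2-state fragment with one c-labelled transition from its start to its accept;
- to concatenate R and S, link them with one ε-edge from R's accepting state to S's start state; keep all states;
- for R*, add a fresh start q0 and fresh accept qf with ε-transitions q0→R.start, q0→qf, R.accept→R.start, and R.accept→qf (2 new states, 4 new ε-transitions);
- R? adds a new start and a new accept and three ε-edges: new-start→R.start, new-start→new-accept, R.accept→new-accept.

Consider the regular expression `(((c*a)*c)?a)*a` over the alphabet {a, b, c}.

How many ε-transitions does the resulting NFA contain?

Per subexpression:
Each of the 5 symbol leaves contributes 0 ε-transitions.
  c* = 4 ε-transitions
  c*a = 5 ε-transitions
  (c*a)* = 9 ε-transitions
  (c*a)*c = 10 ε-transitions
  ((c*a)*c)? = 13 ε-transitions
  ((c*a)*c)?a = 14 ε-transitions
  (((c*a)*c)?a)* = 18 ε-transitions
  (((c*a)*c)?a)*a = 19 ε-transitions

19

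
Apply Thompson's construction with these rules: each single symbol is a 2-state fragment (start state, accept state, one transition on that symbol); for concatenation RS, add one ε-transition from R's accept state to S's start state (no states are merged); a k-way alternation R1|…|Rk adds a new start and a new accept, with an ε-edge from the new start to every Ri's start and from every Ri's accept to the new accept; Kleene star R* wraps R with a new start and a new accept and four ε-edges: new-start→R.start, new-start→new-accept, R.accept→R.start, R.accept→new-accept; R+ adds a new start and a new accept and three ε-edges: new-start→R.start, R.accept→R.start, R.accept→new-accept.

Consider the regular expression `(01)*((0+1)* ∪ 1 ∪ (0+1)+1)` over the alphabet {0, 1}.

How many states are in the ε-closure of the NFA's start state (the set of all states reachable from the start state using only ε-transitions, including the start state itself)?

Work bottom-up. For each fragment F, track |ε-closure(F.start)| and whether F's accept lies in that closure (i.e. whether F accepts ε). A single-symbol fragment has closure size 1 and does not accept ε.
  01 → same as the first factor's closure: |closure| = 1
  (01)* → |closure| = 1 (new start) + 1 (body) + 1 (new accept) = 3
  0+ → new start ε-reaches only the body's start; the new accept needs a symbol first: |closure| = 1 + 1 = 2
  0+1 → |closure| equals the left operand's closure size = 2 (its accept is not ε-reachable, so the closure stops there)
  (0+1)* → new start has ε-edges to the inner start and to the new accept, so |closure| = 2 + 2 = 4
  0+ → new start ε-reaches only the body's start; the new accept needs a symbol first: |closure| = 1 + 1 = 2
  0+1 → same as the first factor's closure: |closure| = 2
  (0+1)+ → new start ε-reaches only the body's start; the new accept needs a symbol first: |closure| = 1 + 2 = 3
  (0+1)+1 → |closure| equals the left operand's closure size = 3 (its accept is not ε-reachable, so the closure stops there)
  (0+1)* ∪ 1 ∪ (0+1)+1 → |closure| = 1 (new start) + (4 + 1 + 3) + 1 (new accept, since some branch ε-reaches its own accept) = 10
  (01)*((0+1)* ∪ 1 ∪ (0+1)+1) → the left operand accepts ε, so the closure extends into the next operand (via the concat ε-link); |closure| = 3 + 10 = 13

13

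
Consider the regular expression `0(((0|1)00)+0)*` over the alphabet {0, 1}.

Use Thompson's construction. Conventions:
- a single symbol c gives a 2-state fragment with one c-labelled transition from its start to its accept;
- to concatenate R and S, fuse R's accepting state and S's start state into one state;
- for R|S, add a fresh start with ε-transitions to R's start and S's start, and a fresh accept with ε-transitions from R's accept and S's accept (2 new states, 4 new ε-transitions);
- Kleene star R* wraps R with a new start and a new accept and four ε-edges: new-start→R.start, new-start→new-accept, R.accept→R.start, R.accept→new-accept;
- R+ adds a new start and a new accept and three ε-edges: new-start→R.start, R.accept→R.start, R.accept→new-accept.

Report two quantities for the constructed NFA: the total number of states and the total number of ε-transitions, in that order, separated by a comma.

Bottom-up over the parse tree:
Each of the 6 symbol leaves contributes 2 states and 0 ε-transitions.
  0|1 = 6 states, 4 ε-transitions
  (0|1)00 = 8 states, 4 ε-transitions
  ((0|1)00)+ = 10 states, 7 ε-transitions
  ((0|1)00)+0 = 11 states, 7 ε-transitions
  (((0|1)00)+0)* = 13 states, 11 ε-transitions
  0(((0|1)00)+0)* = 14 states, 11 ε-transitions

14, 11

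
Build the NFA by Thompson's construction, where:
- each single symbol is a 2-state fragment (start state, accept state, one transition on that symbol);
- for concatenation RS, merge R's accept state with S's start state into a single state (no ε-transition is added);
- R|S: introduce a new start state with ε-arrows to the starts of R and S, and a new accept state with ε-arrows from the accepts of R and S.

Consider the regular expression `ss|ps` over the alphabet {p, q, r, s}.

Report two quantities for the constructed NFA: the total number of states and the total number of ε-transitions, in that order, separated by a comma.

8, 4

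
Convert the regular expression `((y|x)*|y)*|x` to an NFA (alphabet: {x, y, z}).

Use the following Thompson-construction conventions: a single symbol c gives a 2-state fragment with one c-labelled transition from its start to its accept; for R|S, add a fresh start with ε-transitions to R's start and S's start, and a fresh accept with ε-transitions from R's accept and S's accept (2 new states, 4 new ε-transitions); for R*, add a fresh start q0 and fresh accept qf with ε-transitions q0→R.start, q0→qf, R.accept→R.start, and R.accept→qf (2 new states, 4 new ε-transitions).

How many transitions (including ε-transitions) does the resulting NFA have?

Recursing over subexpressions:
Each of the 4 symbol leaves contributes 1 transition (1 symbol, 0 ε).
  y|x — 6 transitions (2 symbol, 4 ε)
  (y|x)* — 10 transitions (2 symbol, 8 ε)
  (y|x)*|y — 15 transitions (3 symbol, 12 ε)
  ((y|x)*|y)* — 19 transitions (3 symbol, 16 ε)
  ((y|x)*|y)*|x — 24 transitions (4 symbol, 20 ε)

24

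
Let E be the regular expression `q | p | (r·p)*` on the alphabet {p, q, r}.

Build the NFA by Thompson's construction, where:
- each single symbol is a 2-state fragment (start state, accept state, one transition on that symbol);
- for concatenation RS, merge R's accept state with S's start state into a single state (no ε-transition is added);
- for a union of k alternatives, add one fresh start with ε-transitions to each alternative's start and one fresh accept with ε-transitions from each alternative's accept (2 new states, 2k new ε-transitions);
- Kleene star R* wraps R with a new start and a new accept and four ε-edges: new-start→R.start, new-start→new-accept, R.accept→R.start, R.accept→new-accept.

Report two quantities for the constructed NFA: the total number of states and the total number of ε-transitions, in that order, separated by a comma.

11, 10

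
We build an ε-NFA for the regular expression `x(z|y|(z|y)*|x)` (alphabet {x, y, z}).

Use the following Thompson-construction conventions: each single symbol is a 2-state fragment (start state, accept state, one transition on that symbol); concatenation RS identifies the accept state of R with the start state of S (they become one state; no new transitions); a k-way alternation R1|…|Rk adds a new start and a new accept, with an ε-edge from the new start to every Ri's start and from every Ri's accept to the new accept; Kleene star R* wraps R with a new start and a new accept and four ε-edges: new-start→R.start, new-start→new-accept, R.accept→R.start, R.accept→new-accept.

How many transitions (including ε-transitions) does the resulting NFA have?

22

Per subexpression:
Each of the 6 symbol leaves contributes 1 transition (1 symbol, 0 ε).
  z|y : 6 transitions (2 symbol, 4 ε)
  (z|y)* : 10 transitions (2 symbol, 8 ε)
  z|y|(z|y)*|x : 21 transitions (5 symbol, 16 ε)
  x(z|y|(z|y)*|x) : 22 transitions (6 symbol, 16 ε)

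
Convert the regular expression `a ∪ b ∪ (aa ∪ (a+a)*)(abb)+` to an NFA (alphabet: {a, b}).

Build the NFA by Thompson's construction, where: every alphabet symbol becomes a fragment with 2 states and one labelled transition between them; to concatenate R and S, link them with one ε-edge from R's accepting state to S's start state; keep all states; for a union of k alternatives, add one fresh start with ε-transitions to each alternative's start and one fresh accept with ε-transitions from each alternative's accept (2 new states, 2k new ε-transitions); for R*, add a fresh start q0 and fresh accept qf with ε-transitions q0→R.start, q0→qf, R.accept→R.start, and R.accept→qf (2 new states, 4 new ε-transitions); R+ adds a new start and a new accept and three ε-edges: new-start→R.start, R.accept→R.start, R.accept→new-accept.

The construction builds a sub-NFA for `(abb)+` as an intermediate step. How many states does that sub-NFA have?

Fragment for `(abb)+`:
Each of the 3 symbol leaves contributes a 2-state fragment.
  abb → 6 states
  (abb)+ → 8 states

8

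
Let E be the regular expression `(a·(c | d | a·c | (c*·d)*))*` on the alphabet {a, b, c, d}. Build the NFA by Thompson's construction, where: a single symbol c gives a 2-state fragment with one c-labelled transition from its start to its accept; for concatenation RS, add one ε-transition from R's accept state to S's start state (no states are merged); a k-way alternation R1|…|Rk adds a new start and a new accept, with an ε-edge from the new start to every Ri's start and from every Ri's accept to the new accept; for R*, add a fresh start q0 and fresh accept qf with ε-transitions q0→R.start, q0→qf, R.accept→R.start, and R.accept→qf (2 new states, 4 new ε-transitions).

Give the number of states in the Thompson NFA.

22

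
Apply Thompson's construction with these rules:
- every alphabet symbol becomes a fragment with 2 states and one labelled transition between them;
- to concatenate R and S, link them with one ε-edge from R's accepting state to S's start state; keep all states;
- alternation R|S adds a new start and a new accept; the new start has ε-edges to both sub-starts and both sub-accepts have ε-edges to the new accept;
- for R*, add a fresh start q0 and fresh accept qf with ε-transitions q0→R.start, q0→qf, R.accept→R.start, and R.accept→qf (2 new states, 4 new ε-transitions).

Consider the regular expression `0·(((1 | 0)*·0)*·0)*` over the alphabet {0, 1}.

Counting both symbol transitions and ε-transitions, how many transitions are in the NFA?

Bottom-up over the parse tree:
Each of the 5 symbol leaves contributes 1 transition (1 symbol, 0 ε).
  1 | 0 : 6 transitions (2 symbol, 4 ε)
  (1 | 0)* : 10 transitions (2 symbol, 8 ε)
  (1 | 0)*·0 : 12 transitions (3 symbol, 9 ε)
  ((1 | 0)*·0)* : 16 transitions (3 symbol, 13 ε)
  ((1 | 0)*·0)*·0 : 18 transitions (4 symbol, 14 ε)
  (((1 | 0)*·0)*·0)* : 22 transitions (4 symbol, 18 ε)
  0·(((1 | 0)*·0)*·0)* : 24 transitions (5 symbol, 19 ε)

24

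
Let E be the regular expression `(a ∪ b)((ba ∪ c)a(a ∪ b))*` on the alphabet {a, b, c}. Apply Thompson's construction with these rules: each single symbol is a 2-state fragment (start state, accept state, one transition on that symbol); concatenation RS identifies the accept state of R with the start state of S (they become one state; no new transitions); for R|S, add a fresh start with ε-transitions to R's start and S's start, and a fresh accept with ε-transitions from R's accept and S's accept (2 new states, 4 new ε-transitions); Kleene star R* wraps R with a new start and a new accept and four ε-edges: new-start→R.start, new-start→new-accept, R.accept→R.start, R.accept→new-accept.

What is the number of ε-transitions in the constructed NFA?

Recursing over subexpressions:
Each of the 8 symbol leaves contributes 0 ε-transitions.
  a ∪ b = 4 ε-transitions
  ba = 0 ε-transitions
  ba ∪ c = 4 ε-transitions
  a ∪ b = 4 ε-transitions
  (ba ∪ c)a(a ∪ b) = 8 ε-transitions
  ((ba ∪ c)a(a ∪ b))* = 12 ε-transitions
  (a ∪ b)((ba ∪ c)a(a ∪ b))* = 16 ε-transitions

16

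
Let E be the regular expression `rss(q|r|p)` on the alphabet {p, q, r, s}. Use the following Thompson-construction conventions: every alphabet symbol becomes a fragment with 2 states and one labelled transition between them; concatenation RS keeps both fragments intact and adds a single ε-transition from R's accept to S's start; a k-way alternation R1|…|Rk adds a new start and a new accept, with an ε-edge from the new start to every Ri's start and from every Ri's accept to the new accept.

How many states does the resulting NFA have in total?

14

Building bottom-up:
Each of the 6 symbol leaves contributes a 2-state fragment.
  q|r|p → 8 states
  rss(q|r|p) → 14 states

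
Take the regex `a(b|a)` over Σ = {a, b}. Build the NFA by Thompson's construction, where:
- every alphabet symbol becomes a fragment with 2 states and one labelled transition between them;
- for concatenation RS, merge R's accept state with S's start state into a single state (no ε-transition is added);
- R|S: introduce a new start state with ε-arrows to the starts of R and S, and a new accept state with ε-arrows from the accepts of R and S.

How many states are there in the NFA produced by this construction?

Per subexpression:
Each of the 3 symbol leaves contributes a 2-state fragment.
  b|a — 6 states
  a(b|a) — 7 states

7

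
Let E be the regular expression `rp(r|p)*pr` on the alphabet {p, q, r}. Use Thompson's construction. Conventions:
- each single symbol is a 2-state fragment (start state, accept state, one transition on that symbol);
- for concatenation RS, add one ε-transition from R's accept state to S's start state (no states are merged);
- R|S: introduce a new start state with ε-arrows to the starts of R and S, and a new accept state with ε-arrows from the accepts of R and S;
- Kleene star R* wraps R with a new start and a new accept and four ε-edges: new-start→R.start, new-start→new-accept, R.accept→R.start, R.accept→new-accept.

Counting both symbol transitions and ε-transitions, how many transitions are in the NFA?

18

Per subexpression:
Each of the 6 symbol leaves contributes 1 transition (1 symbol, 0 ε).
  r|p = 6 transitions (2 symbol, 4 ε)
  (r|p)* = 10 transitions (2 symbol, 8 ε)
  rp(r|p)*pr = 18 transitions (6 symbol, 12 ε)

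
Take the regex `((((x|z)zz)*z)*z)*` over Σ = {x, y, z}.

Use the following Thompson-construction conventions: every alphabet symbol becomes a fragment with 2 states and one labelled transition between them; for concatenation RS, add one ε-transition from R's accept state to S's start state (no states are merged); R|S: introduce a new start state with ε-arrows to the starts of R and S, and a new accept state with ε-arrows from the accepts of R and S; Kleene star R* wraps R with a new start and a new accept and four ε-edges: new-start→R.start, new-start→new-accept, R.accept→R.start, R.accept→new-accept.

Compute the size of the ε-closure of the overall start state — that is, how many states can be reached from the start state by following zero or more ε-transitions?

11

Work bottom-up. For each fragment F, track |ε-closure(F.start)| and whether F's accept lies in that closure (i.e. whether F accepts ε). A single-symbol fragment has closure size 1 and does not accept ε.
  x|z — new start ε-reaches every alternative's start; none of them accept ε, so the new accept is not reached: C = 1 + 1 + 1 = 3
  (x|z)zz — C equals the left operand's closure size = 3 (its accept is not ε-reachable, so the closure stops there)
  ((x|z)zz)* — new start has ε-edges to the inner start and to the new accept, so C = 2 + 3 = 5
  ((x|z)zz)*z — C = 5 + 1 = 6 (closure spills across the concat boundary because the left factor accepts ε)
  (((x|z)zz)*z)* — new start has ε-edges to the inner start and to the new accept, so C = 2 + 6 = 8
  (((x|z)zz)*z)*z — the left operand accepts ε, so the closure extends into the next operand (via the concat ε-link); C = 8 + 1 = 9
  ((((x|z)zz)*z)*z)* — new start has ε-edges to the inner start and to the new accept, so C = 2 + 9 = 11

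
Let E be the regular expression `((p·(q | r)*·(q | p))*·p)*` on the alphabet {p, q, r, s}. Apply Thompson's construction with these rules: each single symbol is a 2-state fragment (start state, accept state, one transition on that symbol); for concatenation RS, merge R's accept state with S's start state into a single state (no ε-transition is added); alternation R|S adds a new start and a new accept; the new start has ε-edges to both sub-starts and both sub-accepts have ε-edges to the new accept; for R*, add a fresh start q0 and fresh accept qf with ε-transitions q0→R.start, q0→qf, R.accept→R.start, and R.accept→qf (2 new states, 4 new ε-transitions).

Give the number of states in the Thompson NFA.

19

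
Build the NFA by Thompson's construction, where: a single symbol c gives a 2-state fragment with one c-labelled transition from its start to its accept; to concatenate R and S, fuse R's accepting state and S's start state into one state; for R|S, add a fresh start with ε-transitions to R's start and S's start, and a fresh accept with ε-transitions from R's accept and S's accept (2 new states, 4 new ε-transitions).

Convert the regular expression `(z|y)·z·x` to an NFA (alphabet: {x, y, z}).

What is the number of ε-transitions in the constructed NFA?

Building bottom-up:
Each of the 4 symbol leaves contributes 0 ε-transitions.
  z|y → 4 ε-transitions
  (z|y)·z·x → 4 ε-transitions

4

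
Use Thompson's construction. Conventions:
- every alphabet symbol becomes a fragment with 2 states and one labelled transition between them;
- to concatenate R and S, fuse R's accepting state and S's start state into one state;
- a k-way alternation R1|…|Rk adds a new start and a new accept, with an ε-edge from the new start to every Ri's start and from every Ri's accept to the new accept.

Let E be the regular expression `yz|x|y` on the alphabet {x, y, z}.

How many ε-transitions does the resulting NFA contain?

6

Bottom-up over the parse tree:
Each of the 4 symbol leaves contributes 0 ε-transitions.
  yz : 0 ε-transitions
  yz|x|y : 6 ε-transitions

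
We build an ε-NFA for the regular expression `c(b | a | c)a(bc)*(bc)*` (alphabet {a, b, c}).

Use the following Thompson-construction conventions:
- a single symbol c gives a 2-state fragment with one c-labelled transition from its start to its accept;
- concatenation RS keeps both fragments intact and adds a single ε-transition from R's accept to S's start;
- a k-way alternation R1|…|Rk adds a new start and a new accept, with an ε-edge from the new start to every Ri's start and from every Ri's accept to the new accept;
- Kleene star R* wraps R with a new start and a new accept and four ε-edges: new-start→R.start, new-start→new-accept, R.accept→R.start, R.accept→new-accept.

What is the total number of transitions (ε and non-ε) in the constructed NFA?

By structural recursion:
Each of the 9 symbol leaves contributes 1 transition (1 symbol, 0 ε).
  b | a | c — 9 transitions (3 symbol, 6 ε)
  bc — 3 transitions (2 symbol, 1 ε)
  (bc)* — 7 transitions (2 symbol, 5 ε)
  bc — 3 transitions (2 symbol, 1 ε)
  (bc)* — 7 transitions (2 symbol, 5 ε)
  c(b | a | c)a(bc)*(bc)* — 29 transitions (9 symbol, 20 ε)

29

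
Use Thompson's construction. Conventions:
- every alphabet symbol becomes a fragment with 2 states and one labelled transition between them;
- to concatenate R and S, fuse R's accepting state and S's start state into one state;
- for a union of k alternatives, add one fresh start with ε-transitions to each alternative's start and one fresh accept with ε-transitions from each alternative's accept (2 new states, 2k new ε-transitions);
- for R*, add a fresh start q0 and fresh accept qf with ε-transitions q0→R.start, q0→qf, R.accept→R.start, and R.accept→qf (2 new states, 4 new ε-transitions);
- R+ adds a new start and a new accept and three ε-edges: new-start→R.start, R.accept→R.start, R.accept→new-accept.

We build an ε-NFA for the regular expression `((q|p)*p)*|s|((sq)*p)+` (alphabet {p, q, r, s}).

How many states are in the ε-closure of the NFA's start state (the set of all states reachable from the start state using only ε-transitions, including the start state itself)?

14

Compute the ε-closure size of each fragment's start state recursively; a symbol fragment's start has no outgoing ε-edge, so its closure is just itself (size 1).
  q|p → |closure| = 1 + 1 + 1 = 3 (the new accept is not ε-reachable since no branch accepts ε)
  (q|p)* → the star's fresh start ε-reaches both the body's start and the fresh accept: |closure| = 2 + 3 = 5
  (q|p)*p → |closure| = 5 + (1−1) = 5 (closure spills across the concat boundary because the left factor accepts ε)
  ((q|p)*p)* → the star's fresh start ε-reaches both the body's start and the fresh accept: |closure| = 2 + 5 = 7
  sq → |closure| equals the left operand's closure size = 1 (its accept is not ε-reachable, so the closure stops there)
  (sq)* → new start has ε-edges to the inner start and to the new accept, so |closure| = 2 + 1 = 3
  (sq)*p → |closure| = 3 + (1−1) = 3 (closure spills across the concat boundary because the left factor accepts ε)
  ((sq)*p)+ → |closure| = 1 + 3 = 4 (the body doesn't accept ε, so the new accept is not reached)
  ((q|p)*p)*|s|((sq)*p)+ → |closure| = 1 (new start) + (7 + 1 + 4) + 1 (new accept, since some branch ε-reaches its own accept) = 14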